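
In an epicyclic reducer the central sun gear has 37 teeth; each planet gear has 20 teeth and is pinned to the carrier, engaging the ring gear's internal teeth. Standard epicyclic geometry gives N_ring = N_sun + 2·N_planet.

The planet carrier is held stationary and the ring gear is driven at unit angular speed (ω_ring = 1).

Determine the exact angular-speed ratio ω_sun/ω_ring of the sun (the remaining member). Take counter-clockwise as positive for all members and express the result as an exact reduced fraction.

N_ring = 37 + 2·20 = 77
37(ω_s−ω_c) = −77(ω_r−ω_c),  ω_c=0, ω_r=1
ω_s = 0 − (77/37)(1−0) = -77/37
ω_s/ω_r = -77/37

-77/37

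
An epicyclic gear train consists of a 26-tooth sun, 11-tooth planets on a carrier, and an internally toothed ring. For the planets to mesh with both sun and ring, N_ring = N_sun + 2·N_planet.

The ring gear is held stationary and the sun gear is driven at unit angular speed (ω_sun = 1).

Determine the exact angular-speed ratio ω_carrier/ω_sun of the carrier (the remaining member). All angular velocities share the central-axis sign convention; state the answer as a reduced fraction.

13/37

N_ring = 26 + 2·11 = 48
26(ω_s−ω_c) = −48(ω_r−ω_c),  ω_r=0, ω_s=1
26(1−ω_c) = −48(0−ω_c)  ⇒  74ω_c = 26  ⇒  ω_c = 13/37
ω_c/ω_s = 13/37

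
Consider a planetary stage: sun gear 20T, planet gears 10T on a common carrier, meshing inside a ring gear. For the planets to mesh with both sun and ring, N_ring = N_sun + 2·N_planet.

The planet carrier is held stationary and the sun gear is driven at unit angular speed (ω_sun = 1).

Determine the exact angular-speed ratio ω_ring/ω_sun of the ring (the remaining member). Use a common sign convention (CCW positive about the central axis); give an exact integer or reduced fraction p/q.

-1/2

N_ring = 20 + 2·10 = 40
20(ω_s−ω_c) = −40(ω_r−ω_c),  ω_c=0, ω_s=1
ω_r = 0 − (20/40)(1−0) = -1/2
ω_r/ω_s = -1/2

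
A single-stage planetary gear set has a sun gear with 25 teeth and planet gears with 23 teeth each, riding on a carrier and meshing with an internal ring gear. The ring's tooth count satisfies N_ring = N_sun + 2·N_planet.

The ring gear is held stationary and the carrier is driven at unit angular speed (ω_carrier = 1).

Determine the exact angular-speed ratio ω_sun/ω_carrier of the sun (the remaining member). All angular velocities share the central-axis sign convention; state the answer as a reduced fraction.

N_ring = 25 + 2·23 = 71
25(ω_s−ω_c) = −71(ω_r−ω_c),  ω_r=0, ω_c=1
ω_s = 1 − (71/25)(0−1) = 96/25
ω_s/ω_c = 96/25

96/25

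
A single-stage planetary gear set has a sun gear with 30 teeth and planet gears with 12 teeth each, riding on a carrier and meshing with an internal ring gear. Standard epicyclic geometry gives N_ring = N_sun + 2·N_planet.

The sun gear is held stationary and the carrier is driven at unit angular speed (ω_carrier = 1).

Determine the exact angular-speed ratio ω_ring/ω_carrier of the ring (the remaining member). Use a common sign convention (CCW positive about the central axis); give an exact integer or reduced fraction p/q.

14/9

N_ring = 30 + 2·12 = 54
30(ω_s−ω_c) = −54(ω_r−ω_c),  ω_s=0, ω_c=1
ω_r = 1 − (30/54)(0−1) = 14/9
ω_r/ω_c = 14/9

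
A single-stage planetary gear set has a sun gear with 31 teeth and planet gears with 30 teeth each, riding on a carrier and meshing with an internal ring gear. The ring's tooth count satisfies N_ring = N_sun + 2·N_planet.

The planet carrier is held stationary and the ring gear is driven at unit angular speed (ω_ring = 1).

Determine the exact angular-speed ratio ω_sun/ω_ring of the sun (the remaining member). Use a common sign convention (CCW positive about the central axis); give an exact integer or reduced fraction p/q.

-91/31

N_ring = 31 + 2·30 = 91
31(ω_s−ω_c) = −91(ω_r−ω_c),  ω_c=0, ω_r=1
ω_s = 0 − (91/31)(1−0) = -91/31
ω_s/ω_r = -91/31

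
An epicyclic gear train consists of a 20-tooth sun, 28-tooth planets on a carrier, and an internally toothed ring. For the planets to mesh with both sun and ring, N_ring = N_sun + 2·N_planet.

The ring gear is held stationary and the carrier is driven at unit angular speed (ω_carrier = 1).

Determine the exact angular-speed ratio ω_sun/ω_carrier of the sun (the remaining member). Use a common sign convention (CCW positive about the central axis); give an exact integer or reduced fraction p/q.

N_ring = 20 + 2·28 = 76
20(ω_s−ω_c) = −76(ω_r−ω_c),  ω_r=0, ω_c=1
ω_s = 1 − (76/20)(0−1) = 24/5
ω_s/ω_c = 24/5

24/5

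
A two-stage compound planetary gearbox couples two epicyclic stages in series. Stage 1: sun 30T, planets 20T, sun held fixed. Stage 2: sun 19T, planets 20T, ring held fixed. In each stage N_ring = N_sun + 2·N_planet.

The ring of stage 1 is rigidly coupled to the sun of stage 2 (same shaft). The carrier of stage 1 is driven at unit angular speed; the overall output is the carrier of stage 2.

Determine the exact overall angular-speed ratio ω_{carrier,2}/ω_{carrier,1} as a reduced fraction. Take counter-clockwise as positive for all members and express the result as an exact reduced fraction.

95/273

Stage 1: N_ring = 30 + 2·20 = 70
Stage 1: 30(ω_s−ω_c) = −70(ω_r−ω_c),  ω_s=0, ω_c=1
Stage 1: ω_r = 1 − (30/70)(0−1) = 10/7
  ⇒ ω_r¹/ω_c¹ = 10/7
Stage 2: N_ring = 19 + 2·20 = 59
Stage 2: 19(ω_s−ω_c) = −59(ω_r−ω_c),  ω_r=0, ω_s=1
Stage 2: 19(1−ω_c) = −59(0−ω_c)  ⇒  78ω_c = 19  ⇒  ω_c = 19/78
  ⇒ ω_c²/ω_s² = 19/78
Coupling ω_s² = ω_r¹ ⇒ overall = 10/7 × 19/78 = 95/273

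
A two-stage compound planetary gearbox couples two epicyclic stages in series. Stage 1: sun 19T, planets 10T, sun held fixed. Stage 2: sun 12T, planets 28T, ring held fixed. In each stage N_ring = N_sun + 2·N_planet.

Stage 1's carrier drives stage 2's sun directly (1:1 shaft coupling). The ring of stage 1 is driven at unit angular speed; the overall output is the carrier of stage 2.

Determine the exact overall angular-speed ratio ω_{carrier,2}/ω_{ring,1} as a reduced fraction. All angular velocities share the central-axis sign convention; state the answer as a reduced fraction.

117/1160

Stage 1: N_ring = 19 + 2·10 = 39
Stage 1: 19(ω_s−ω_c) = −39(ω_r−ω_c),  ω_s=0, ω_r=1
Stage 1: 19(0−ω_c) = −39(1−ω_c)  ⇒  58ω_c = 39  ⇒  ω_c = 39/58
  ⇒ ω_c¹/ω_r¹ = 39/58
Stage 2: N_ring = 12 + 2·28 = 68
Stage 2: 12(ω_s−ω_c) = −68(ω_r−ω_c),  ω_r=0, ω_s=1
Stage 2: 12(1−ω_c) = −68(0−ω_c)  ⇒  80ω_c = 12  ⇒  ω_c = 3/20
  ⇒ ω_c²/ω_s² = 3/20
Coupling ω_s² = ω_c¹ ⇒ overall = 39/58 × 3/20 = 117/1160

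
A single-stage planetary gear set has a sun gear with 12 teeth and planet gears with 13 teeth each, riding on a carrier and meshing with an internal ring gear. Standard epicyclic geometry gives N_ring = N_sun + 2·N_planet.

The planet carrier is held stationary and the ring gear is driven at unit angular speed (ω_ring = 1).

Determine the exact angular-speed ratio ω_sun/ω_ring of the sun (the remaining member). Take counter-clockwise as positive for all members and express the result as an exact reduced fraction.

-19/6

N_ring = 12 + 2·13 = 38
12(ω_s−ω_c) = −38(ω_r−ω_c),  ω_c=0, ω_r=1
ω_s = 0 − (38/12)(1−0) = -19/6
ω_s/ω_r = -19/6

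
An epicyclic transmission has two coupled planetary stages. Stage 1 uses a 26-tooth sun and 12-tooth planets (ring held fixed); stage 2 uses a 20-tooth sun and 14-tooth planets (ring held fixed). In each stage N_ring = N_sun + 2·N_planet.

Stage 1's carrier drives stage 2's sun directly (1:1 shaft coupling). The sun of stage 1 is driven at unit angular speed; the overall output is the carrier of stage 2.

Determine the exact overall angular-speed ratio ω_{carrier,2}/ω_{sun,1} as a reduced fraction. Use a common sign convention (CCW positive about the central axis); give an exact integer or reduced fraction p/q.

Stage 1: N_ring = 26 + 2·12 = 50
Stage 1: 26(ω_s−ω_c) = −50(ω_r−ω_c),  ω_r=0, ω_s=1
Stage 1: 26(1−ω_c) = −50(0−ω_c)  ⇒  76ω_c = 26  ⇒  ω_c = 13/38
  ⇒ ω_c¹/ω_s¹ = 13/38
Stage 2: N_ring = 20 + 2·14 = 48
Stage 2: 20(ω_s−ω_c) = −48(ω_r−ω_c),  ω_r=0, ω_s=1
Stage 2: 20(1−ω_c) = −48(0−ω_c)  ⇒  68ω_c = 20  ⇒  ω_c = 5/17
  ⇒ ω_c²/ω_s² = 5/17
Coupling ω_s² = ω_c¹ ⇒ overall = 13/38 × 5/17 = 65/646

65/646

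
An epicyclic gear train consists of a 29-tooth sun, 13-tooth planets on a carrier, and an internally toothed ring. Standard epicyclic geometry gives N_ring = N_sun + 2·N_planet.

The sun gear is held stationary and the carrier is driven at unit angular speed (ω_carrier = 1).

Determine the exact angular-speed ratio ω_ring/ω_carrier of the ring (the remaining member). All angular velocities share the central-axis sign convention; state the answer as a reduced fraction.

N_ring = 29 + 2·13 = 55
29(ω_s−ω_c) = −55(ω_r−ω_c),  ω_s=0, ω_c=1
ω_r = 1 − (29/55)(0−1) = 84/55
ω_r/ω_c = 84/55

84/55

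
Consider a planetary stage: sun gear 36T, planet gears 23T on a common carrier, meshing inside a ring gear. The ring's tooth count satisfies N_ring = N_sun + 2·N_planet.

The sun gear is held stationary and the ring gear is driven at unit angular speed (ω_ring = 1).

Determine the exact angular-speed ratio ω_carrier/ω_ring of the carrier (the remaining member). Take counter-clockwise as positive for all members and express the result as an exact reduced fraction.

N_ring = 36 + 2·23 = 82
36(ω_s−ω_c) = −82(ω_r−ω_c),  ω_s=0, ω_r=1
36(0−ω_c) = −82(1−ω_c)  ⇒  118ω_c = 82  ⇒  ω_c = 41/59
ω_c/ω_r = 41/59

41/59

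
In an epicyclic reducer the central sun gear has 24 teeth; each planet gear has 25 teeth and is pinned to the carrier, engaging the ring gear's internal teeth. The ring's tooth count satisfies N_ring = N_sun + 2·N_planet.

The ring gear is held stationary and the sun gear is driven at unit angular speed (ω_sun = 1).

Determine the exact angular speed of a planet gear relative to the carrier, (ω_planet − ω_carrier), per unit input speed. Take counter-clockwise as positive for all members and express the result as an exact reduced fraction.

N_ring = 24 + 2·25 = 74
24(ω_s−ω_c) = −74(ω_r−ω_c),  ω_r=0, ω_s=1
24(1−ω_c) = −74(0−ω_c)  ⇒  98ω_c = 24  ⇒  ω_c = 12/49
sun–planet: 24·(1−12/49) = −25·(ω_p−ω_c)  ⇒  ω_p−ω_c = −(24/25)·(37/49) = -888/1225

-888/1225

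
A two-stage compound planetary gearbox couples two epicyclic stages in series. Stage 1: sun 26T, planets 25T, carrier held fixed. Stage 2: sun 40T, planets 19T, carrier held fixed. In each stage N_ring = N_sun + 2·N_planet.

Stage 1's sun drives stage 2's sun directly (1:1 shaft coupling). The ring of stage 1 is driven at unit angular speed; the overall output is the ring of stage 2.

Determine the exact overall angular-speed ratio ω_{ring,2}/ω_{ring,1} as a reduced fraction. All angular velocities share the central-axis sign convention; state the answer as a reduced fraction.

760/507

Stage 1: N_ring = 26 + 2·25 = 76
Stage 1: 26(ω_s−ω_c) = −76(ω_r−ω_c),  ω_c=0, ω_r=1
Stage 1: ω_s = 0 − (76/26)(1−0) = -38/13
  ⇒ ω_s¹/ω_r¹ = -38/13
Stage 2: N_ring = 40 + 2·19 = 78
Stage 2: 40(ω_s−ω_c) = −78(ω_r−ω_c),  ω_c=0, ω_s=1
Stage 2: ω_r = 0 − (40/78)(1−0) = -20/39
  ⇒ ω_r²/ω_s² = -20/39
Coupling ω_s² = ω_s¹ ⇒ overall = -38/13 × -20/39 = 760/507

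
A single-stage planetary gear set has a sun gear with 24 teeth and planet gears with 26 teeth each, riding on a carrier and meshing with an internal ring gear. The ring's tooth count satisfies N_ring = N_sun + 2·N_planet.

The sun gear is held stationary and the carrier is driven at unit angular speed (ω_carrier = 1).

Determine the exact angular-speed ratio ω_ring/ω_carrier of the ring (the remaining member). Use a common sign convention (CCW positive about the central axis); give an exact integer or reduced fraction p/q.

25/19

N_ring = 24 + 2·26 = 76
24(ω_s−ω_c) = −76(ω_r−ω_c),  ω_s=0, ω_c=1
ω_r = 1 − (24/76)(0−1) = 25/19
ω_r/ω_c = 25/19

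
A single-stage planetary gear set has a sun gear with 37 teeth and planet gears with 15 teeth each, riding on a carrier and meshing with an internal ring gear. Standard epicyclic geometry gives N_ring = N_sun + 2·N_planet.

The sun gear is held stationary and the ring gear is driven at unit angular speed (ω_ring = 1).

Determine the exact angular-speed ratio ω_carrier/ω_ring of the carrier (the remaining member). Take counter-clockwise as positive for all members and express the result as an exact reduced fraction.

N_ring = 37 + 2·15 = 67
37(ω_s−ω_c) = −67(ω_r−ω_c),  ω_s=0, ω_r=1
37(0−ω_c) = −67(1−ω_c)  ⇒  104ω_c = 67  ⇒  ω_c = 67/104
ω_c/ω_r = 67/104

67/104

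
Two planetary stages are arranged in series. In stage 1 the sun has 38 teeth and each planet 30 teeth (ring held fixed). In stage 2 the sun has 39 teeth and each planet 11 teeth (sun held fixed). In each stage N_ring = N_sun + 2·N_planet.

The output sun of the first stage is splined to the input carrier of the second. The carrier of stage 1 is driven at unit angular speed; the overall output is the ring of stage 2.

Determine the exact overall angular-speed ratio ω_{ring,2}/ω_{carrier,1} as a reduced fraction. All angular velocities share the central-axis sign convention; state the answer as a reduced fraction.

6800/1159

Stage 1: N_ring = 38 + 2·30 = 98
Stage 1: 38(ω_s−ω_c) = −98(ω_r−ω_c),  ω_r=0, ω_c=1
Stage 1: ω_s = 1 − (98/38)(0−1) = 68/19
  ⇒ ω_s¹/ω_c¹ = 68/19
Stage 2: N_ring = 39 + 2·11 = 61
Stage 2: 39(ω_s−ω_c) = −61(ω_r−ω_c),  ω_s=0, ω_c=1
Stage 2: ω_r = 1 − (39/61)(0−1) = 100/61
  ⇒ ω_r²/ω_c² = 100/61
Coupling ω_c² = ω_s¹ ⇒ overall = 68/19 × 100/61 = 6800/1159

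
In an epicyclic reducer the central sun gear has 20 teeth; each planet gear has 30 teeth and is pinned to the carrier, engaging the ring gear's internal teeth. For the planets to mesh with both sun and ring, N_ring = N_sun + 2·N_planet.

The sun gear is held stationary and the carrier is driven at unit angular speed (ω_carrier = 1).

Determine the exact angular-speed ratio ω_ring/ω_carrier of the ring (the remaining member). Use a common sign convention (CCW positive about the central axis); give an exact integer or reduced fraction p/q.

N_ring = 20 + 2·30 = 80
20(ω_s−ω_c) = −80(ω_r−ω_c),  ω_s=0, ω_c=1
ω_r = 1 − (20/80)(0−1) = 5/4
ω_r/ω_c = 5/4

5/4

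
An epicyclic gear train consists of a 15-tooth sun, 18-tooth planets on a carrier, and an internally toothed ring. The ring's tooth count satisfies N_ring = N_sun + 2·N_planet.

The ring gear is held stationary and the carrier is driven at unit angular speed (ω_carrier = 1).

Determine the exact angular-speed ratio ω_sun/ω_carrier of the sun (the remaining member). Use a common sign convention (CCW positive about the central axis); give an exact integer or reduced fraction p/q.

N_ring = 15 + 2·18 = 51
15(ω_s−ω_c) = −51(ω_r−ω_c),  ω_r=0, ω_c=1
ω_s = 1 − (51/15)(0−1) = 22/5
ω_s/ω_c = 22/5

22/5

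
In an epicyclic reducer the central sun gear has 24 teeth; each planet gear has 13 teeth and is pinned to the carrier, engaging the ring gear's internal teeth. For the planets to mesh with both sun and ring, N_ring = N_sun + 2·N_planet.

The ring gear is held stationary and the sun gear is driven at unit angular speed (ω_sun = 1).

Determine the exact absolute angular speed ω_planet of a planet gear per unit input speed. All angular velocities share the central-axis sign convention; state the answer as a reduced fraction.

N_ring = 24 + 2·13 = 50
24(ω_s−ω_c) = −50(ω_r−ω_c),  ω_r=0, ω_s=1
24(1−ω_c) = −50(0−ω_c)  ⇒  74ω_c = 24  ⇒  ω_c = 12/37
sun–planet: 24·(1−12/37) = −13·(ω_p−ω_c)  ⇒  ω_p−ω_c = −(24/13)·(25/37) = -600/481
ω_p = 12/37 − 600/481 = -12/13

-12/13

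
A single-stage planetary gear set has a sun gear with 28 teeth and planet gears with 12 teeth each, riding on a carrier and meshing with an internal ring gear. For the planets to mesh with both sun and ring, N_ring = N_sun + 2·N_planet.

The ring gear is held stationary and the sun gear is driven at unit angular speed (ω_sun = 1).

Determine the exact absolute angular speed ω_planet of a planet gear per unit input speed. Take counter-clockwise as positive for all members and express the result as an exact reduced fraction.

-7/6

N_ring = 28 + 2·12 = 52
28(ω_s−ω_c) = −52(ω_r−ω_c),  ω_r=0, ω_s=1
28(1−ω_c) = −52(0−ω_c)  ⇒  80ω_c = 28  ⇒  ω_c = 7/20
sun–planet: 28·(1−7/20) = −12·(ω_p−ω_c)  ⇒  ω_p−ω_c = −(28/12)·(13/20) = -91/60
ω_p = 7/20 − 91/60 = -7/6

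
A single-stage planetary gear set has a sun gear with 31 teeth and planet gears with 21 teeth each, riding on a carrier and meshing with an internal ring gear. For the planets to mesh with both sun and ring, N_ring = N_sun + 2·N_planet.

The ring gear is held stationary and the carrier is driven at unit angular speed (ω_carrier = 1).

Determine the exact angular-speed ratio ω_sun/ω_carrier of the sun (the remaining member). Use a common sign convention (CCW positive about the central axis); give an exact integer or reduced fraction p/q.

N_ring = 31 + 2·21 = 73
31(ω_s−ω_c) = −73(ω_r−ω_c),  ω_r=0, ω_c=1
ω_s = 1 − (73/31)(0−1) = 104/31
ω_s/ω_c = 104/31

104/31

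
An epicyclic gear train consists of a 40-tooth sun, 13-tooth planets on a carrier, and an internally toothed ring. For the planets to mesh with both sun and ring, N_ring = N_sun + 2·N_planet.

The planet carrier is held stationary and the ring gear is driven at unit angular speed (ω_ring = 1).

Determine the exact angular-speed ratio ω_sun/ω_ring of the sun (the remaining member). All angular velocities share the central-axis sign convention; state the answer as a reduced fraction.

N_ring = 40 + 2·13 = 66
40(ω_s−ω_c) = −66(ω_r−ω_c),  ω_c=0, ω_r=1
ω_s = 0 − (66/40)(1−0) = -33/20
ω_s/ω_r = -33/20

-33/20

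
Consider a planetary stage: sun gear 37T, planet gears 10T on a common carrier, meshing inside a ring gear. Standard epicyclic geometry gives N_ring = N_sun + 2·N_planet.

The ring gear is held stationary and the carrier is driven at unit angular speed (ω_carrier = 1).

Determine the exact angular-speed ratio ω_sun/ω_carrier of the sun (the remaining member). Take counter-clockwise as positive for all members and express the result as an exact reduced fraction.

94/37

N_ring = 37 + 2·10 = 57
37(ω_s−ω_c) = −57(ω_r−ω_c),  ω_r=0, ω_c=1
ω_s = 1 − (57/37)(0−1) = 94/37
ω_s/ω_c = 94/37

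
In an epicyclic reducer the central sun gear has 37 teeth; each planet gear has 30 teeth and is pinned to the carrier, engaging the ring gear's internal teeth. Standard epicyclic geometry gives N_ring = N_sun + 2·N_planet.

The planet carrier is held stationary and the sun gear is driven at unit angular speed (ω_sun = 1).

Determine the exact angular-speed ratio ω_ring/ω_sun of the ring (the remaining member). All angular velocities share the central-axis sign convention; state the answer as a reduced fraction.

-37/97

N_ring = 37 + 2·30 = 97
37(ω_s−ω_c) = −97(ω_r−ω_c),  ω_c=0, ω_s=1
ω_r = 0 − (37/97)(1−0) = -37/97
ω_r/ω_s = -37/97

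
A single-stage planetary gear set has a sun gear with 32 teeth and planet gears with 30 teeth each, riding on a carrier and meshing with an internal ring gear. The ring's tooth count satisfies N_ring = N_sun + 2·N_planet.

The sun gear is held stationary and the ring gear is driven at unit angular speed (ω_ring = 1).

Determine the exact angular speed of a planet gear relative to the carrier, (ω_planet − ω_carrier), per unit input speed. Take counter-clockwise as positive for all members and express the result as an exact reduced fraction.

368/465

N_ring = 32 + 2·30 = 92
32(ω_s−ω_c) = −92(ω_r−ω_c),  ω_s=0, ω_r=1
32(0−ω_c) = −92(1−ω_c)  ⇒  124ω_c = 92  ⇒  ω_c = 23/31
sun–planet: 32·(0−23/31) = −30·(ω_p−ω_c)  ⇒  ω_p−ω_c = −(32/30)·(-23/31) = 368/465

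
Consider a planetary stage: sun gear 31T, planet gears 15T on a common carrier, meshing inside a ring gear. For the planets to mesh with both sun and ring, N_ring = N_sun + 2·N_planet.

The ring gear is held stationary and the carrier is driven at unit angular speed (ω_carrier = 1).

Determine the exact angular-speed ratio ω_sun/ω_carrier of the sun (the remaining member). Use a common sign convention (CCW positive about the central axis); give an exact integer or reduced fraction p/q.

N_ring = 31 + 2·15 = 61
31(ω_s−ω_c) = −61(ω_r−ω_c),  ω_r=0, ω_c=1
ω_s = 1 − (61/31)(0−1) = 92/31
ω_s/ω_c = 92/31

92/31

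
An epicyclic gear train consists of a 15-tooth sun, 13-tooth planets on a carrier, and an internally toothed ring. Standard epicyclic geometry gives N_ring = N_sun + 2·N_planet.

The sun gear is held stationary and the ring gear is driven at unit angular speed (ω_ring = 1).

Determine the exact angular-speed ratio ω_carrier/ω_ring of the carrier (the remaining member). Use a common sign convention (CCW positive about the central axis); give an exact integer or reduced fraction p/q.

N_ring = 15 + 2·13 = 41
15(ω_s−ω_c) = −41(ω_r−ω_c),  ω_s=0, ω_r=1
15(0−ω_c) = −41(1−ω_c)  ⇒  56ω_c = 41  ⇒  ω_c = 41/56
ω_c/ω_r = 41/56

41/56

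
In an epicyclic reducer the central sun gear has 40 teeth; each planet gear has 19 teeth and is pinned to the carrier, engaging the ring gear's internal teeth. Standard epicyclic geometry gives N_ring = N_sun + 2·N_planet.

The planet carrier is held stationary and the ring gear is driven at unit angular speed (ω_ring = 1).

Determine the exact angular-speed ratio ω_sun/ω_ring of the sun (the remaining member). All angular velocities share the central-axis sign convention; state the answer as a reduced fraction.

N_ring = 40 + 2·19 = 78
40(ω_s−ω_c) = −78(ω_r−ω_c),  ω_c=0, ω_r=1
ω_s = 0 − (78/40)(1−0) = -39/20
ω_s/ω_r = -39/20

-39/20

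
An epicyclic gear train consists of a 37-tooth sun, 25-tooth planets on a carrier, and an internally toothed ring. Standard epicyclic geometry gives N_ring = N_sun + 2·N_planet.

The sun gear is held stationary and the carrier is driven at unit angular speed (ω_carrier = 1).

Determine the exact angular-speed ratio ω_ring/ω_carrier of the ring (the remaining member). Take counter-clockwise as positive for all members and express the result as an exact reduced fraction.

124/87

N_ring = 37 + 2·25 = 87
37(ω_s−ω_c) = −87(ω_r−ω_c),  ω_s=0, ω_c=1
ω_r = 1 − (37/87)(0−1) = 124/87
ω_r/ω_c = 124/87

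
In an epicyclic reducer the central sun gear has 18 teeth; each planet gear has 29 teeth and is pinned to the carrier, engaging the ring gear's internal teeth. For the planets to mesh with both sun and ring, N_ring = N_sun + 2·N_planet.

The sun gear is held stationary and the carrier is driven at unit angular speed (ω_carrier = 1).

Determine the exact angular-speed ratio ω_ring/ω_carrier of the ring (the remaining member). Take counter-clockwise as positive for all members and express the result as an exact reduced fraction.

47/38

N_ring = 18 + 2·29 = 76
18(ω_s−ω_c) = −76(ω_r−ω_c),  ω_s=0, ω_c=1
ω_r = 1 − (18/76)(0−1) = 47/38
ω_r/ω_c = 47/38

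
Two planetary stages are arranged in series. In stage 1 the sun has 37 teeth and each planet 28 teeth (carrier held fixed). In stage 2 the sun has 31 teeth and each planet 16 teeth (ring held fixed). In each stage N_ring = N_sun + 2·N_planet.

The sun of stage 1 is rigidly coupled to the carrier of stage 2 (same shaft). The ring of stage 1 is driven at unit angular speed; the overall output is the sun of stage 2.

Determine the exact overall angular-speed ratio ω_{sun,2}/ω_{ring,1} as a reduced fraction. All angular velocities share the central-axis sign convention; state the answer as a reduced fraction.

-282/37

Stage 1: N_ring = 37 + 2·28 = 93
Stage 1: 37(ω_s−ω_c) = −93(ω_r−ω_c),  ω_c=0, ω_r=1
Stage 1: ω_s = 0 − (93/37)(1−0) = -93/37
  ⇒ ω_s¹/ω_r¹ = -93/37
Stage 2: N_ring = 31 + 2·16 = 63
Stage 2: 31(ω_s−ω_c) = −63(ω_r−ω_c),  ω_r=0, ω_c=1
Stage 2: ω_s = 1 − (63/31)(0−1) = 94/31
  ⇒ ω_s²/ω_c² = 94/31
Coupling ω_c² = ω_s¹ ⇒ overall = -93/37 × 94/31 = -282/37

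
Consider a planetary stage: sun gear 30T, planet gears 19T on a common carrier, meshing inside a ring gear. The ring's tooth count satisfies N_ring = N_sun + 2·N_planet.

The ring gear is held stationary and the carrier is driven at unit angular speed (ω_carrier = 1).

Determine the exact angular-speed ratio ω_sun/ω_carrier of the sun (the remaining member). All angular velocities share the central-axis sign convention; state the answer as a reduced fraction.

49/15

N_ring = 30 + 2·19 = 68
30(ω_s−ω_c) = −68(ω_r−ω_c),  ω_r=0, ω_c=1
ω_s = 1 − (68/30)(0−1) = 49/15
ω_s/ω_c = 49/15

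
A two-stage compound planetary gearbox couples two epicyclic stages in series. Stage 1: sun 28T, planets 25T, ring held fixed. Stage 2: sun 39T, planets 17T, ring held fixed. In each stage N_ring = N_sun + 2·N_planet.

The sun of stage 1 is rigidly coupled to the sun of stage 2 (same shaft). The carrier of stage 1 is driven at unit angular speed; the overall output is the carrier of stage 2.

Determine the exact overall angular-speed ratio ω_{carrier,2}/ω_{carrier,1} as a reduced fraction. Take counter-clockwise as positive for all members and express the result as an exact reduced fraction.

2067/1568

Stage 1: N_ring = 28 + 2·25 = 78
Stage 1: 28(ω_s−ω_c) = −78(ω_r−ω_c),  ω_r=0, ω_c=1
Stage 1: ω_s = 1 − (78/28)(0−1) = 53/14
  ⇒ ω_s¹/ω_c¹ = 53/14
Stage 2: N_ring = 39 + 2·17 = 73
Stage 2: 39(ω_s−ω_c) = −73(ω_r−ω_c),  ω_r=0, ω_s=1
Stage 2: 39(1−ω_c) = −73(0−ω_c)  ⇒  112ω_c = 39  ⇒  ω_c = 39/112
  ⇒ ω_c²/ω_s² = 39/112
Coupling ω_s² = ω_s¹ ⇒ overall = 53/14 × 39/112 = 2067/1568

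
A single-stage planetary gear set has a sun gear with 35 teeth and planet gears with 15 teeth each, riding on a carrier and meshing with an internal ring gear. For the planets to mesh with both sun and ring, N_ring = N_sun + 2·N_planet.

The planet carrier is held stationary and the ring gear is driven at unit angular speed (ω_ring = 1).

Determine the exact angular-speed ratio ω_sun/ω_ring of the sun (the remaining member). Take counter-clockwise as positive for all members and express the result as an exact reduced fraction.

N_ring = 35 + 2·15 = 65
35(ω_s−ω_c) = −65(ω_r−ω_c),  ω_c=0, ω_r=1
ω_s = 0 − (65/35)(1−0) = -13/7
ω_s/ω_r = -13/7

-13/7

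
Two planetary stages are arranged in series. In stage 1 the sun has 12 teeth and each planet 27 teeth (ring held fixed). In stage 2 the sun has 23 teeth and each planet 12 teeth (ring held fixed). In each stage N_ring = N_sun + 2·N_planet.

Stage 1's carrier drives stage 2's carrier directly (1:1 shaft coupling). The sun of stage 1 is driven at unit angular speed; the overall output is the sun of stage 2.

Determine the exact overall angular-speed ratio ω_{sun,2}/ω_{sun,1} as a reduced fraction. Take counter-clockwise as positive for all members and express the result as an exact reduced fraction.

Stage 1: N_ring = 12 + 2·27 = 66
Stage 1: 12(ω_s−ω_c) = −66(ω_r−ω_c),  ω_r=0, ω_s=1
Stage 1: 12(1−ω_c) = −66(0−ω_c)  ⇒  78ω_c = 12  ⇒  ω_c = 2/13
  ⇒ ω_c¹/ω_s¹ = 2/13
Stage 2: N_ring = 23 + 2·12 = 47
Stage 2: 23(ω_s−ω_c) = −47(ω_r−ω_c),  ω_r=0, ω_c=1
Stage 2: ω_s = 1 − (47/23)(0−1) = 70/23
  ⇒ ω_s²/ω_c² = 70/23
Coupling ω_c² = ω_c¹ ⇒ overall = 2/13 × 70/23 = 140/299

140/299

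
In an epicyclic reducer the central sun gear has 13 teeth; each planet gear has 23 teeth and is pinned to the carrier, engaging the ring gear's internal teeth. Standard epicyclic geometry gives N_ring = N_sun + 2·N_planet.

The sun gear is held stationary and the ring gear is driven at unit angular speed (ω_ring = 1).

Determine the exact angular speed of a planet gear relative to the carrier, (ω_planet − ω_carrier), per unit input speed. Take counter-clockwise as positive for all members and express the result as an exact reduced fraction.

767/1656

N_ring = 13 + 2·23 = 59
13(ω_s−ω_c) = −59(ω_r−ω_c),  ω_s=0, ω_r=1
13(0−ω_c) = −59(1−ω_c)  ⇒  72ω_c = 59  ⇒  ω_c = 59/72
sun–planet: 13·(0−59/72) = −23·(ω_p−ω_c)  ⇒  ω_p−ω_c = −(13/23)·(-59/72) = 767/1656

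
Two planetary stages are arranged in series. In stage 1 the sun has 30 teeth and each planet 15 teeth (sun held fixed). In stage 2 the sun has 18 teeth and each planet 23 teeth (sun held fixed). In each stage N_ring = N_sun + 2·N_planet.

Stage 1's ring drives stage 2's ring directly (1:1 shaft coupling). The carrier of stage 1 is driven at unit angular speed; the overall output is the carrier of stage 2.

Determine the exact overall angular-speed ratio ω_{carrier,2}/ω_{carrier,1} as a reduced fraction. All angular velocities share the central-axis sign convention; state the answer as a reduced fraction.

48/41

Stage 1: N_ring = 30 + 2·15 = 60
Stage 1: 30(ω_s−ω_c) = −60(ω_r−ω_c),  ω_s=0, ω_c=1
Stage 1: ω_r = 1 − (30/60)(0−1) = 3/2
  ⇒ ω_r¹/ω_c¹ = 3/2
Stage 2: N_ring = 18 + 2·23 = 64
Stage 2: 18(ω_s−ω_c) = −64(ω_r−ω_c),  ω_s=0, ω_r=1
Stage 2: 18(0−ω_c) = −64(1−ω_c)  ⇒  82ω_c = 64  ⇒  ω_c = 32/41
  ⇒ ω_c²/ω_r² = 32/41
Coupling ω_r² = ω_r¹ ⇒ overall = 3/2 × 32/41 = 48/41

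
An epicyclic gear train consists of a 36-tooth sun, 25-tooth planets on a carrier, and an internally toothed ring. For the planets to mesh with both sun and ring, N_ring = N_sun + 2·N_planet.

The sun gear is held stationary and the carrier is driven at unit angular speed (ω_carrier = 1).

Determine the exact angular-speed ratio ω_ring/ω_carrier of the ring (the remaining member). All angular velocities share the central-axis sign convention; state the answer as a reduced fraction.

N_ring = 36 + 2·25 = 86
36(ω_s−ω_c) = −86(ω_r−ω_c),  ω_s=0, ω_c=1
ω_r = 1 − (36/86)(0−1) = 61/43
ω_r/ω_c = 61/43

61/43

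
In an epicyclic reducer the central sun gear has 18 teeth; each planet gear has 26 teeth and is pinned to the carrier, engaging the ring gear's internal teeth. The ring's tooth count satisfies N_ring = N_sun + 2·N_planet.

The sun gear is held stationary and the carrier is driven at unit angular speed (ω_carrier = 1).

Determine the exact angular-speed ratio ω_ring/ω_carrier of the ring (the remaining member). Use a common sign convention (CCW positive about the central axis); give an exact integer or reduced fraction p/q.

N_ring = 18 + 2·26 = 70
18(ω_s−ω_c) = −70(ω_r−ω_c),  ω_s=0, ω_c=1
ω_r = 1 − (18/70)(0−1) = 44/35
ω_r/ω_c = 44/35

44/35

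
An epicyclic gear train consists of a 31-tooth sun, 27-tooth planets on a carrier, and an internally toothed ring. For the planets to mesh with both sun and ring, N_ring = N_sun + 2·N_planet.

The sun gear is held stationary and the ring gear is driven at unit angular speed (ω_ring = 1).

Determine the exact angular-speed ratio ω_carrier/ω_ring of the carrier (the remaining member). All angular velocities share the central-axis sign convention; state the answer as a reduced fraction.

N_ring = 31 + 2·27 = 85
31(ω_s−ω_c) = −85(ω_r−ω_c),  ω_s=0, ω_r=1
31(0−ω_c) = −85(1−ω_c)  ⇒  116ω_c = 85  ⇒  ω_c = 85/116
ω_c/ω_r = 85/116

85/116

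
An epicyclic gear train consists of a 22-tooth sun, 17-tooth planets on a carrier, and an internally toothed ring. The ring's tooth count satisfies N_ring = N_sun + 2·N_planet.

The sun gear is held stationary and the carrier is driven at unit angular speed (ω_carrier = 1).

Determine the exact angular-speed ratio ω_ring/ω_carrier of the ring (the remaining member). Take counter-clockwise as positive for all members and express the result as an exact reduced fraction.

N_ring = 22 + 2·17 = 56
22(ω_s−ω_c) = −56(ω_r−ω_c),  ω_s=0, ω_c=1
ω_r = 1 − (22/56)(0−1) = 39/28
ω_r/ω_c = 39/28

39/28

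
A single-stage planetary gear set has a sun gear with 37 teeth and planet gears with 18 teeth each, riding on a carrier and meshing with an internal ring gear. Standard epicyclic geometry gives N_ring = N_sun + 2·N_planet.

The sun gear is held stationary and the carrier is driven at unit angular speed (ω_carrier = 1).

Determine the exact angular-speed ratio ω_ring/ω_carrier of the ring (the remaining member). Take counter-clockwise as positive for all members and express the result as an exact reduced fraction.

N_ring = 37 + 2·18 = 73
37(ω_s−ω_c) = −73(ω_r−ω_c),  ω_s=0, ω_c=1
ω_r = 1 − (37/73)(0−1) = 110/73
ω_r/ω_c = 110/73

110/73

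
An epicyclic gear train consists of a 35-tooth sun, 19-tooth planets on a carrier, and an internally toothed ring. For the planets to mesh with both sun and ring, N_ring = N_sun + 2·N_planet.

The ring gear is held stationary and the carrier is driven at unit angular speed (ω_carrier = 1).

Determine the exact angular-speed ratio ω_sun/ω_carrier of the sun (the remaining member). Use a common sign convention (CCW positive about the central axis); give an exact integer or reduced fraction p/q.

108/35

N_ring = 35 + 2·19 = 73
35(ω_s−ω_c) = −73(ω_r−ω_c),  ω_r=0, ω_c=1
ω_s = 1 − (73/35)(0−1) = 108/35
ω_s/ω_c = 108/35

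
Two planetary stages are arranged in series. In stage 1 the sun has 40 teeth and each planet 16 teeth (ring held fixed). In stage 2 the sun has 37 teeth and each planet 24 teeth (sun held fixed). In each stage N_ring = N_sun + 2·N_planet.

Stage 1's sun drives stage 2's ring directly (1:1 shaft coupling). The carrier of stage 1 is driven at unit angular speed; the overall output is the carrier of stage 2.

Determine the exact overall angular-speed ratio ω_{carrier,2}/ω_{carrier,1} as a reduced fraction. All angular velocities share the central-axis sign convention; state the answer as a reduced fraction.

Stage 1: N_ring = 40 + 2·16 = 72
Stage 1: 40(ω_s−ω_c) = −72(ω_r−ω_c),  ω_r=0, ω_c=1
Stage 1: ω_s = 1 − (72/40)(0−1) = 14/5
  ⇒ ω_s¹/ω_c¹ = 14/5
Stage 2: N_ring = 37 + 2·24 = 85
Stage 2: 37(ω_s−ω_c) = −85(ω_r−ω_c),  ω_s=0, ω_r=1
Stage 2: 37(0−ω_c) = −85(1−ω_c)  ⇒  122ω_c = 85  ⇒  ω_c = 85/122
  ⇒ ω_c²/ω_r² = 85/122
Coupling ω_r² = ω_s¹ ⇒ overall = 14/5 × 85/122 = 119/61

119/61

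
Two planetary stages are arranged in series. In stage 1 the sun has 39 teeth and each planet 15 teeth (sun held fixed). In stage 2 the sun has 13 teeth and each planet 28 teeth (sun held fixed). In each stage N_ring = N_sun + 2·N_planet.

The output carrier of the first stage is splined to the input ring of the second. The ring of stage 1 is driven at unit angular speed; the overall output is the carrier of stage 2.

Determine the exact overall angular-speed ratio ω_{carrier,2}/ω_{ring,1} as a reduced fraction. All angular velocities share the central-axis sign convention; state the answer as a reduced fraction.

Stage 1: N_ring = 39 + 2·15 = 69
Stage 1: 39(ω_s−ω_c) = −69(ω_r−ω_c),  ω_s=0, ω_r=1
Stage 1: 39(0−ω_c) = −69(1−ω_c)  ⇒  108ω_c = 69  ⇒  ω_c = 23/36
  ⇒ ω_c¹/ω_r¹ = 23/36
Stage 2: N_ring = 13 + 2·28 = 69
Stage 2: 13(ω_s−ω_c) = −69(ω_r−ω_c),  ω_s=0, ω_r=1
Stage 2: 13(0−ω_c) = −69(1−ω_c)  ⇒  82ω_c = 69  ⇒  ω_c = 69/82
  ⇒ ω_c²/ω_r² = 69/82
Coupling ω_r² = ω_c¹ ⇒ overall = 23/36 × 69/82 = 529/984

529/984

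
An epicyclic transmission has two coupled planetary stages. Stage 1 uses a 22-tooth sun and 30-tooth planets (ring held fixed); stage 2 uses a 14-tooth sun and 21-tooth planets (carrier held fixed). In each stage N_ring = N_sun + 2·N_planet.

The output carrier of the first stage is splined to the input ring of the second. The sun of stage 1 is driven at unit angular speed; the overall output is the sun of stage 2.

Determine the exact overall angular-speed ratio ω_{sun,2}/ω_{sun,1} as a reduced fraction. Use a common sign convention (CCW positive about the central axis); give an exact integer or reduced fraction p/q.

-11/13

Stage 1: N_ring = 22 + 2·30 = 82
Stage 1: 22(ω_s−ω_c) = −82(ω_r−ω_c),  ω_r=0, ω_s=1
Stage 1: 22(1−ω_c) = −82(0−ω_c)  ⇒  104ω_c = 22  ⇒  ω_c = 11/52
  ⇒ ω_c¹/ω_s¹ = 11/52
Stage 2: N_ring = 14 + 2·21 = 56
Stage 2: 14(ω_s−ω_c) = −56(ω_r−ω_c),  ω_c=0, ω_r=1
Stage 2: ω_s = 0 − (56/14)(1−0) = -4
  ⇒ ω_s²/ω_r² = -4
Coupling ω_r² = ω_c¹ ⇒ overall = 11/52 × -4 = -11/13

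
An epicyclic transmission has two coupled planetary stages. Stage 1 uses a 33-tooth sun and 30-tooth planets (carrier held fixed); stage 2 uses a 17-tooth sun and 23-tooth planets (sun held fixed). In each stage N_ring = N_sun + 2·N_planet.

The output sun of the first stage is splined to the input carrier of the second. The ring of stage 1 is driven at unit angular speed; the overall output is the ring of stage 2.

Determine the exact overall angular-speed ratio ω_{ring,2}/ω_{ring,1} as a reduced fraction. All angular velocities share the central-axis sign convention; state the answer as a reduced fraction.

Stage 1: N_ring = 33 + 2·30 = 93
Stage 1: 33(ω_s−ω_c) = −93(ω_r−ω_c),  ω_c=0, ω_r=1
Stage 1: ω_s = 0 − (93/33)(1−0) = -31/11
  ⇒ ω_s¹/ω_r¹ = -31/11
Stage 2: N_ring = 17 + 2·23 = 63
Stage 2: 17(ω_s−ω_c) = −63(ω_r−ω_c),  ω_s=0, ω_c=1
Stage 2: ω_r = 1 − (17/63)(0−1) = 80/63
  ⇒ ω_r²/ω_c² = 80/63
Coupling ω_c² = ω_s¹ ⇒ overall = -31/11 × 80/63 = -2480/693

-2480/693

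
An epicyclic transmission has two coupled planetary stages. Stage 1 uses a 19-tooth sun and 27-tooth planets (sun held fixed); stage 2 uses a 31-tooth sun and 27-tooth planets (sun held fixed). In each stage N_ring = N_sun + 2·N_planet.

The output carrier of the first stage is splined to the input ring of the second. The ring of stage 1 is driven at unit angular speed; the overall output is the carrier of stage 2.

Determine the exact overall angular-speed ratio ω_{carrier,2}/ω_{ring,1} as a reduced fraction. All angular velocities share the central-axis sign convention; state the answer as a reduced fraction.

6205/10672

Stage 1: N_ring = 19 + 2·27 = 73
Stage 1: 19(ω_s−ω_c) = −73(ω_r−ω_c),  ω_s=0, ω_r=1
Stage 1: 19(0−ω_c) = −73(1−ω_c)  ⇒  92ω_c = 73  ⇒  ω_c = 73/92
  ⇒ ω_c¹/ω_r¹ = 73/92
Stage 2: N_ring = 31 + 2·27 = 85
Stage 2: 31(ω_s−ω_c) = −85(ω_r−ω_c),  ω_s=0, ω_r=1
Stage 2: 31(0−ω_c) = −85(1−ω_c)  ⇒  116ω_c = 85  ⇒  ω_c = 85/116
  ⇒ ω_c²/ω_r² = 85/116
Coupling ω_r² = ω_c¹ ⇒ overall = 73/92 × 85/116 = 6205/10672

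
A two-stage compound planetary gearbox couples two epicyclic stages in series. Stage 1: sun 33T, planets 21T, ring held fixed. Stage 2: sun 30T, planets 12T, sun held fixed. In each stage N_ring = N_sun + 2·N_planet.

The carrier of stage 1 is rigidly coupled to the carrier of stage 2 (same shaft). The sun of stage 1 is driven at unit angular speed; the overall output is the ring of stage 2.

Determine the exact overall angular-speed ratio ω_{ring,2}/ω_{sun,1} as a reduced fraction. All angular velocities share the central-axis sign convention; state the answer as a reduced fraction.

Stage 1: N_ring = 33 + 2·21 = 75
Stage 1: 33(ω_s−ω_c) = −75(ω_r−ω_c),  ω_r=0, ω_s=1
Stage 1: 33(1−ω_c) = −75(0−ω_c)  ⇒  108ω_c = 33  ⇒  ω_c = 11/36
  ⇒ ω_c¹/ω_s¹ = 11/36
Stage 2: N_ring = 30 + 2·12 = 54
Stage 2: 30(ω_s−ω_c) = −54(ω_r−ω_c),  ω_s=0, ω_c=1
Stage 2: ω_r = 1 − (30/54)(0−1) = 14/9
  ⇒ ω_r²/ω_c² = 14/9
Coupling ω_c² = ω_c¹ ⇒ overall = 11/36 × 14/9 = 77/162

77/162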